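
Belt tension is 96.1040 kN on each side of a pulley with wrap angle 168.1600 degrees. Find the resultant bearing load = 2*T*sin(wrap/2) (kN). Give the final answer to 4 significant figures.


F = 2 * 96.1040 * sin(168.1600/2 deg)
F = 191.2 kN


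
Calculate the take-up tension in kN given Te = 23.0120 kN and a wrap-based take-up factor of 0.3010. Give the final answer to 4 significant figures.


T_tu = 23.0120 * 0.3010
T_tu = 6.927 kN


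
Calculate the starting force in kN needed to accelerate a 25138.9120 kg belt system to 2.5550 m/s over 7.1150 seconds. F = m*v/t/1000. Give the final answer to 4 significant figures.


F = 25138.9120 * 2.5550 / 7.1150 / 1000
F = 9.027 kN


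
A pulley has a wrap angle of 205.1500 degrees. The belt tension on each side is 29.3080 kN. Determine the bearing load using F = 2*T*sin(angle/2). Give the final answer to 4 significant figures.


F = 2 * 29.3080 * sin(205.1500/2 deg)
F = 57.21 kN


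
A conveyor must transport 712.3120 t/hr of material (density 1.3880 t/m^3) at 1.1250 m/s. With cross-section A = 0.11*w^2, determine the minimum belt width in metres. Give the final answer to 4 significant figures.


A_req = 712.3120 / (1.1250 * 1.3880 * 3600) = 0.126714 m^2
w = sqrt(0.126714 / 0.11)
w = 1.073 m


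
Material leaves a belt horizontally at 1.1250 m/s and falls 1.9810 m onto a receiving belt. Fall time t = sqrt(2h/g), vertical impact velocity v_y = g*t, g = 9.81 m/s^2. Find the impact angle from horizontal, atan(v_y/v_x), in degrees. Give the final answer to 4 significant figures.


t = sqrt(2*1.9810/9.81) = 0.635511 s
v_y = 9.81 * 0.635511 = 6.23436 m/s
angle = atan(6.23436 / 1.1250) = 79.77 deg


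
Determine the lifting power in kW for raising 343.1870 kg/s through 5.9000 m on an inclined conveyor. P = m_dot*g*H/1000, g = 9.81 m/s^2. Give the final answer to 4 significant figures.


P = 343.1870 * 9.81 * 5.9000 / 1000
P = 19.86 kW


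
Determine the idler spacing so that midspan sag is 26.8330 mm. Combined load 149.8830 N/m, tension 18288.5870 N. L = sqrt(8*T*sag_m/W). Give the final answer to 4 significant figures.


sag = 26.8330/1000 = 0.026833 m
L = sqrt(8 * 18288.5870 * 0.026833 / 149.8830)
L = 5.118 m


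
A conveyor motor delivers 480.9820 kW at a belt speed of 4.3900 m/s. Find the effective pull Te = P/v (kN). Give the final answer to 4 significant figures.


Te = P / v = 480.9820 / 4.3900
Te = 109.6 kN


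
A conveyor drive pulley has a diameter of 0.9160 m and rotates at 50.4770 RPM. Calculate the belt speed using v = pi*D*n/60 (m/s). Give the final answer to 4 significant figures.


v = pi * 0.9160 * 50.4770 / 60
v = 2.421 m/s


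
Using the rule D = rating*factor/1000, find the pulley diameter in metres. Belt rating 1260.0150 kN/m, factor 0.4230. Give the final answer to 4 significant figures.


D = 1260.0150 * 0.4230 / 1000
D = 0.5330 m


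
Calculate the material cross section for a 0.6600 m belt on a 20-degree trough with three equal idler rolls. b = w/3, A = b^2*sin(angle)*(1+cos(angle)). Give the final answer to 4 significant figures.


b = 0.6600/3 = 0.22 m
A = 0.22^2 * sin(20 deg) * (1 + cos(20 deg))
A = 0.03211 m^2


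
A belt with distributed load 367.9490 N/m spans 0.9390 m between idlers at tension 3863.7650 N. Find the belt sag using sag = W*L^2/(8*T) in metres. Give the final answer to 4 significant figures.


sag = 367.9490 * 0.9390^2 / (8 * 3863.7650)
sag = 0.01050 m


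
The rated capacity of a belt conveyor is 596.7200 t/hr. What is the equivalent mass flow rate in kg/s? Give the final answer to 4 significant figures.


m_dot = 596.7200 * 1000 / 3600
m_dot = 165.8 kg/s


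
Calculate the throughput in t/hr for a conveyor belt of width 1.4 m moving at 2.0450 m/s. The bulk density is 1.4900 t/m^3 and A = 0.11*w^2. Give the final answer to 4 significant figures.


A = 0.11 * 1.4^2 = 0.2156 m^2
C = 0.2156 * 2.0450 * 1.4900 * 3600
C = 2365 t/hr


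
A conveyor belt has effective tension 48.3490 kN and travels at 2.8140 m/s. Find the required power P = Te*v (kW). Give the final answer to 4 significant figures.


P = Te * v = 48.3490 * 2.8140
P = 136.1 kW


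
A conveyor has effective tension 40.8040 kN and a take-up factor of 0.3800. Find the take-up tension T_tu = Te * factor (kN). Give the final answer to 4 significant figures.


T_tu = 40.8040 * 0.3800
T_tu = 15.51 kN


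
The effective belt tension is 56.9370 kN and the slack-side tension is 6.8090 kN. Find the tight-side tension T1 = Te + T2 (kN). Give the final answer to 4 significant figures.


T1 = Te + T2 = 56.9370 + 6.8090
T1 = 63.75 kN


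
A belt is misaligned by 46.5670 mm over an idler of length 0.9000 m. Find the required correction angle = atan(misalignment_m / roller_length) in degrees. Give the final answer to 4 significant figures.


misalign_m = 46.5670 / 1000 = 0.046567 m
angle = atan(0.046567 / 0.9000)
angle = 2.962 deg


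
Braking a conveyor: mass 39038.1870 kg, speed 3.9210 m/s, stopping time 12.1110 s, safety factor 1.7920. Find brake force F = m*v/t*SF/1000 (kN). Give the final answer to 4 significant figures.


F = 39038.1870 * 3.9210 / 12.1110 * 1.7920 / 1000
F = 22.65 kN


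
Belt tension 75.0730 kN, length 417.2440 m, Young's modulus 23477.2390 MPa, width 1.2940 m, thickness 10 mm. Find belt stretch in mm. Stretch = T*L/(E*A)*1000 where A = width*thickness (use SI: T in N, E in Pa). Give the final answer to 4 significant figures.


A = 1.2940 * 0.01 = 0.01294 m^2
Stretch = 75.0730*1000 * 417.2440 / (23477.2390e6 * 0.01294) * 1000
Stretch = 103.1 mm


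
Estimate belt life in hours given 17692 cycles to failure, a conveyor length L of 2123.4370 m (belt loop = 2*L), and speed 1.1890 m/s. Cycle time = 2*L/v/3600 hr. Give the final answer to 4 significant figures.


cycle_time = 2 * 2123.4370 / 1.1890 / 3600 = 0.992168 hr
life = 17692 * 0.992168 = 17550 hours


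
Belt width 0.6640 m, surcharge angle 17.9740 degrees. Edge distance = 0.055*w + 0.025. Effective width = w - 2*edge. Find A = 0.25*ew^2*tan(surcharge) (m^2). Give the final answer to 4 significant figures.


edge = 0.055*0.6640 + 0.025 = 0.06152 m
ew = 0.6640 - 2*0.06152 = 0.54096 m
A = 0.25 * 0.54096^2 * tan(17.9740 deg)
A = 0.02373 m^2


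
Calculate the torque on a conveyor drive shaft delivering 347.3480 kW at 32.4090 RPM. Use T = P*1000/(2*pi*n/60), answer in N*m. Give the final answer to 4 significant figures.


omega = 2*pi*32.4090/60 = 3.39386 rad/s
T = 347.3480*1000 / 3.39386
T = 102300 N*m


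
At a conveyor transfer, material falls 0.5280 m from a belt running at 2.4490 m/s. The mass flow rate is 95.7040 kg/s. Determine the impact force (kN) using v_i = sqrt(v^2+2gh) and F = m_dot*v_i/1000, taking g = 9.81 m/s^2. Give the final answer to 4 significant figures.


v_i = sqrt(2.4490^2 + 2*9.81*0.5280) = 4.04437 m/s
F = 95.7040 * 4.04437 / 1000
F = 0.3871 kN


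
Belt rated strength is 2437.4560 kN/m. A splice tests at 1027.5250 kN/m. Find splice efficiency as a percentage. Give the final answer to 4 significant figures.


Eff = 1027.5250 / 2437.4560 * 100
Eff = 42.16 %


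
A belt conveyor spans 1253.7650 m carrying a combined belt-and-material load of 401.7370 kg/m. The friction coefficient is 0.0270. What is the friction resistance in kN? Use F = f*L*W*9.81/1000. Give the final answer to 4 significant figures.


F = 0.0270 * 1253.7650 * 401.7370 * 9.81 / 1000
F = 133.4 kN


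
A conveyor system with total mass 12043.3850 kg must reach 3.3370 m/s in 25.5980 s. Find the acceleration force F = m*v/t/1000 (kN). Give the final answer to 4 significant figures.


F = 12043.3850 * 3.3370 / 25.5980 / 1000
F = 1.570 kN


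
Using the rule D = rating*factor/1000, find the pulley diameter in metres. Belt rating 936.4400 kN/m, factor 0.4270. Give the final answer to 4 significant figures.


D = 936.4400 * 0.4270 / 1000
D = 0.3999 m


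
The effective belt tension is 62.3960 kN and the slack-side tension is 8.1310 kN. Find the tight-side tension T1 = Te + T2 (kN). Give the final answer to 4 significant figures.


T1 = Te + T2 = 62.3960 + 8.1310
T1 = 70.53 kN


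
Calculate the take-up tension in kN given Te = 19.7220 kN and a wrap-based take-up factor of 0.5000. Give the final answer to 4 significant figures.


T_tu = 19.7220 * 0.5000
T_tu = 9.861 kN


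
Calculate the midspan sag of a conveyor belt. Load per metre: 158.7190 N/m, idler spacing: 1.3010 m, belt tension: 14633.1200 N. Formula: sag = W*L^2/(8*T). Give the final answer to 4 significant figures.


sag = 158.7190 * 1.3010^2 / (8 * 14633.1200)
sag = 0.002295 m


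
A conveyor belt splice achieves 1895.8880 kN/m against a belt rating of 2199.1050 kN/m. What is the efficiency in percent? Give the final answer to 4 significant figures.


Eff = 1895.8880 / 2199.1050 * 100
Eff = 86.21 %


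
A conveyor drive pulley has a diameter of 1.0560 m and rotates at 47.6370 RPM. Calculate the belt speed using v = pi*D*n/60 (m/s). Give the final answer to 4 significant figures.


v = pi * 1.0560 * 47.6370 / 60
v = 2.634 m/s


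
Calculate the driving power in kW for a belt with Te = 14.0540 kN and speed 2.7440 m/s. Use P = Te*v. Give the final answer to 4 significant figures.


P = Te * v = 14.0540 * 2.7440
P = 38.56 kW


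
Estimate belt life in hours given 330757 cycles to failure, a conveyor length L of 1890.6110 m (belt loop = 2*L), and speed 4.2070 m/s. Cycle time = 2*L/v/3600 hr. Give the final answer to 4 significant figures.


cycle_time = 2 * 1890.6110 / 4.2070 / 3600 = 0.249665 hr
life = 330757 * 0.249665 = 82580 hours


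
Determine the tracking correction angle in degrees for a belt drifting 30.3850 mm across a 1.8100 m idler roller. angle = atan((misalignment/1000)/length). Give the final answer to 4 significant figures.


misalign_m = 30.3850 / 1000 = 0.030385 m
angle = atan(0.030385 / 1.8100)
angle = 0.9618 deg


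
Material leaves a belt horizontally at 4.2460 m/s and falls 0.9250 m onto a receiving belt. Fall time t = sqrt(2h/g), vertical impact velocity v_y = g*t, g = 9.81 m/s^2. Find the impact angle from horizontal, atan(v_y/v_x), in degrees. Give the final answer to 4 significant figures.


t = sqrt(2*0.9250/9.81) = 0.434262 s
v_y = 9.81 * 0.434262 = 4.26011 m/s
angle = atan(4.26011 / 4.2460) = 45.10 deg


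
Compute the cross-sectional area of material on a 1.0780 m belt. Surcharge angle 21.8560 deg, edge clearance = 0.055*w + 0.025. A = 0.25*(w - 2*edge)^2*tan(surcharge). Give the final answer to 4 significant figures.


edge = 0.055*1.0780 + 0.025 = 0.08429 m
ew = 1.0780 - 2*0.08429 = 0.90942 m
A = 0.25 * 0.90942^2 * tan(21.8560 deg)
A = 0.08293 m^2


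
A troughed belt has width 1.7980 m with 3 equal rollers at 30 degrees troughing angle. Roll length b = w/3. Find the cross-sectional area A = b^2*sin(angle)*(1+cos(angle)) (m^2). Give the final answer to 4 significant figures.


b = 1.7980/3 = 0.599333 m
A = 0.599333^2 * sin(30 deg) * (1 + cos(30 deg))
A = 0.3351 m^2


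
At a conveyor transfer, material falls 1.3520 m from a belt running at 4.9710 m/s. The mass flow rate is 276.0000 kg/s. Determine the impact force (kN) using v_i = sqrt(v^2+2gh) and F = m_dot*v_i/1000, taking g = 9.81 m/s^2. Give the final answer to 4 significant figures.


v_i = sqrt(4.9710^2 + 2*9.81*1.3520) = 7.15801 m/s
F = 276.0000 * 7.15801 / 1000
F = 1.976 kN


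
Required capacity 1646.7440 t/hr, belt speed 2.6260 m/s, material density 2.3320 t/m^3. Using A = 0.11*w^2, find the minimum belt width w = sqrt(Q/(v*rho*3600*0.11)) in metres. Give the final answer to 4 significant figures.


A_req = 1646.7440 / (2.6260 * 2.3320 * 3600) = 0.0746965 m^2
w = sqrt(0.0746965 / 0.11)
w = 0.8241 m


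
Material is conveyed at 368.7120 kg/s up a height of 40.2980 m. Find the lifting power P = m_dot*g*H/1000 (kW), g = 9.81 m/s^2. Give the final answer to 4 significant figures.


P = 368.7120 * 9.81 * 40.2980 / 1000
P = 145.8 kW


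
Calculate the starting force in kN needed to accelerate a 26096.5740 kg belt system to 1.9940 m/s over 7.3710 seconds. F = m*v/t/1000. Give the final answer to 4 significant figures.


F = 26096.5740 * 1.9940 / 7.3710 / 1000
F = 7.060 kN


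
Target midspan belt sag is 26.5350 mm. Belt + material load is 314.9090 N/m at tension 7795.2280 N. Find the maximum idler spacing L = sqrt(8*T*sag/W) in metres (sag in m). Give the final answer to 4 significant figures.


sag = 26.5350/1000 = 0.026535 m
L = sqrt(8 * 7795.2280 * 0.026535 / 314.9090)
L = 2.292 m


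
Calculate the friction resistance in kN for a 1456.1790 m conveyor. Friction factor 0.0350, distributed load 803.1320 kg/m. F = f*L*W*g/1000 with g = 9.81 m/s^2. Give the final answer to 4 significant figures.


F = 0.0350 * 1456.1790 * 803.1320 * 9.81 / 1000
F = 401.5 kN


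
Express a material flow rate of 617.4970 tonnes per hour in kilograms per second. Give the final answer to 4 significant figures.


m_dot = 617.4970 * 1000 / 3600
m_dot = 171.5 kg/s


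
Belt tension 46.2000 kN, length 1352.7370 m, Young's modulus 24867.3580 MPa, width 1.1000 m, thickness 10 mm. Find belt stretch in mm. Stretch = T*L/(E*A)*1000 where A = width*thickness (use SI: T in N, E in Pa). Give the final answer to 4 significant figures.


A = 1.1000 * 0.01 = 0.01100 m^2
Stretch = 46.2000*1000 * 1352.7370 / (24867.3580e6 * 0.01100) * 1000
Stretch = 228.5 mm


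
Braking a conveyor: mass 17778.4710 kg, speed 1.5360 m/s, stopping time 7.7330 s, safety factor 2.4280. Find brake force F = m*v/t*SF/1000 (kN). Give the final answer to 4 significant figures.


F = 17778.4710 * 1.5360 / 7.7330 * 2.4280 / 1000
F = 8.574 kN


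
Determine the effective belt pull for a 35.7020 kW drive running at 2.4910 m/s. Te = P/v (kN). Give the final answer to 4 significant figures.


Te = P / v = 35.7020 / 2.4910
Te = 14.33 kN


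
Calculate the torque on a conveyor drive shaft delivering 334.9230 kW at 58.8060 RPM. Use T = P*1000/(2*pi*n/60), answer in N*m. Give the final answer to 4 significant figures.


omega = 2*pi*58.8060/60 = 6.15815 rad/s
T = 334.9230*1000 / 6.15815
T = 54390 N*m


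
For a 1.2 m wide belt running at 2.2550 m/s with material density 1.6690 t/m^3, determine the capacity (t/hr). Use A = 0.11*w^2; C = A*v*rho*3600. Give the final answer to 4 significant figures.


A = 0.11 * 1.2^2 = 0.1584 m^2
C = 0.1584 * 2.2550 * 1.6690 * 3600
C = 2146 t/hr


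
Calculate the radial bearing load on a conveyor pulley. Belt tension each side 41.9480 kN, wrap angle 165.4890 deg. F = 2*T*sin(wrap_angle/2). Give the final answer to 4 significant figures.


F = 2 * 41.9480 * sin(165.4890/2 deg)
F = 83.22 kN


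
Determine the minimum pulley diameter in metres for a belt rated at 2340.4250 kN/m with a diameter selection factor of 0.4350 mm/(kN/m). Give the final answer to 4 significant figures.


D = 2340.4250 * 0.4350 / 1000
D = 1.018 m


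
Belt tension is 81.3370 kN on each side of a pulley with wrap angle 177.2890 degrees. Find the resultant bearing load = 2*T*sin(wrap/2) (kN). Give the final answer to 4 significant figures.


F = 2 * 81.3370 * sin(177.2890/2 deg)
F = 162.6 kN


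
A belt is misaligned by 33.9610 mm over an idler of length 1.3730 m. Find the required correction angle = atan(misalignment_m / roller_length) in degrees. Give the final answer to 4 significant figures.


misalign_m = 33.9610 / 1000 = 0.033961 m
angle = atan(0.033961 / 1.3730)
angle = 1.417 deg


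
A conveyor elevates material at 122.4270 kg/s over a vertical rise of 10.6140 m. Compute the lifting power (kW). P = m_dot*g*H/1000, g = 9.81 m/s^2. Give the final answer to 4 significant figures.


P = 122.4270 * 9.81 * 10.6140 / 1000
P = 12.75 kW


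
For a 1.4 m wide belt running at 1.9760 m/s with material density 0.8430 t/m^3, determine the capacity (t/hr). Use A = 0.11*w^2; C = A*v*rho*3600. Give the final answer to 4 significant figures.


A = 0.11 * 1.4^2 = 0.2156 m^2
C = 0.2156 * 1.9760 * 0.8430 * 3600
C = 1293 t/hr


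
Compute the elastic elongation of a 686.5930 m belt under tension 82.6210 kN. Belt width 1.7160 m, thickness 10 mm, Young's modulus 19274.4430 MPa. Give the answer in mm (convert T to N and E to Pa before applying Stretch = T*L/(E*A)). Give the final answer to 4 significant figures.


A = 1.7160 * 0.01 = 0.01716 m^2
Stretch = 82.6210*1000 * 686.5930 / (19274.4430e6 * 0.01716) * 1000
Stretch = 171.5 mm


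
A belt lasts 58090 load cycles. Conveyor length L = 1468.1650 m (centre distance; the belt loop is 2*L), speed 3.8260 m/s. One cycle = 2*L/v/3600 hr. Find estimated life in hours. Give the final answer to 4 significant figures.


cycle_time = 2 * 1468.1650 / 3.8260 / 3600 = 0.213185 hr
life = 58090 * 0.213185 = 12380 hours


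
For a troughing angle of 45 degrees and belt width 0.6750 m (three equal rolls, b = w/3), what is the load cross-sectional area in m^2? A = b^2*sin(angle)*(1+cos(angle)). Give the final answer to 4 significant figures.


b = 0.6750/3 = 0.225 m
A = 0.225^2 * sin(45 deg) * (1 + cos(45 deg))
A = 0.06111 m^2


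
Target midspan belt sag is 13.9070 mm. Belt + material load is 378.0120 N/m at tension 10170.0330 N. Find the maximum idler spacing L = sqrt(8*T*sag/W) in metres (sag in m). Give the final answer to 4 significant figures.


sag = 13.9070/1000 = 0.013907 m
L = sqrt(8 * 10170.0330 * 0.013907 / 378.0120)
L = 1.730 m


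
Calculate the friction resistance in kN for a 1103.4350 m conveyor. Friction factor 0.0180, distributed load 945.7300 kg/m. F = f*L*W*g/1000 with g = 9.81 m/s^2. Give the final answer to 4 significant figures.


F = 0.0180 * 1103.4350 * 945.7300 * 9.81 / 1000
F = 184.3 kN


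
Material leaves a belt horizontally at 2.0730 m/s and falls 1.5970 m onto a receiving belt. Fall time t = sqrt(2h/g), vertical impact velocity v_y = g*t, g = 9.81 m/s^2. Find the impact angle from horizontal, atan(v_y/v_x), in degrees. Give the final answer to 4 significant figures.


t = sqrt(2*1.5970/9.81) = 0.570602 s
v_y = 9.81 * 0.570602 = 5.59761 m/s
angle = atan(5.59761 / 2.0730) = 69.68 deg


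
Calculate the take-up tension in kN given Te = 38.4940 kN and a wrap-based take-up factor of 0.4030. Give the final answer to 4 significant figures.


T_tu = 38.4940 * 0.4030
T_tu = 15.51 kN


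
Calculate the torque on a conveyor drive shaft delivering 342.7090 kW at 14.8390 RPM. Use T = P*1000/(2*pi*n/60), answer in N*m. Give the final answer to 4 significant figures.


omega = 2*pi*14.8390/60 = 1.55394 rad/s
T = 342.7090*1000 / 1.55394
T = 220500 N*m


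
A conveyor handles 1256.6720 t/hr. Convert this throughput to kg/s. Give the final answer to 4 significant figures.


m_dot = 1256.6720 * 1000 / 3600
m_dot = 349.1 kg/s


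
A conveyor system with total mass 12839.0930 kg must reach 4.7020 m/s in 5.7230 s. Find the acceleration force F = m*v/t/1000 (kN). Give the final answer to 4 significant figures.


F = 12839.0930 * 4.7020 / 5.7230 / 1000
F = 10.55 kN


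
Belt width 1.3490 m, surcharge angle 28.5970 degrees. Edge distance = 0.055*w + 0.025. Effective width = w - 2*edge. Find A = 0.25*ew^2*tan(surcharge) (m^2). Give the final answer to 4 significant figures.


edge = 0.055*1.3490 + 0.025 = 0.099195 m
ew = 1.3490 - 2*0.099195 = 1.15061 m
A = 0.25 * 1.15061^2 * tan(28.5970 deg)
A = 0.1804 m^2


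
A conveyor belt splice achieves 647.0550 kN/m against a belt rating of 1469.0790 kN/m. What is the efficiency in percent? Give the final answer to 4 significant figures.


Eff = 647.0550 / 1469.0790 * 100
Eff = 44.04 %


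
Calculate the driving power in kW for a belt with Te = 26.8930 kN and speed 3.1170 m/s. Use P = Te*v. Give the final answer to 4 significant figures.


P = Te * v = 26.8930 * 3.1170
P = 83.83 kW


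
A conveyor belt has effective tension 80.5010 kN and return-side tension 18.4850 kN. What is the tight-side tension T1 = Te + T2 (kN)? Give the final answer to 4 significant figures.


T1 = Te + T2 = 80.5010 + 18.4850
T1 = 98.99 kN


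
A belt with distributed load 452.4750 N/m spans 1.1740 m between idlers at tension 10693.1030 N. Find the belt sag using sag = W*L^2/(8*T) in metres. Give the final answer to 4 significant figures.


sag = 452.4750 * 1.1740^2 / (8 * 10693.1030)
sag = 0.007290 m


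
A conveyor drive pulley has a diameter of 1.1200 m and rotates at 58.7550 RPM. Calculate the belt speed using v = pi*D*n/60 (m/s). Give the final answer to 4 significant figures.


v = pi * 1.1200 * 58.7550 / 60
v = 3.446 m/s


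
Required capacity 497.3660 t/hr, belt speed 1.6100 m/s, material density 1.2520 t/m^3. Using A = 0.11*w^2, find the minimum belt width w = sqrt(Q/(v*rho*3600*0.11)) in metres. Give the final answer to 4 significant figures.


A_req = 497.3660 / (1.6100 * 1.2520 * 3600) = 0.0685399 m^2
w = sqrt(0.0685399 / 0.11)
w = 0.7894 m


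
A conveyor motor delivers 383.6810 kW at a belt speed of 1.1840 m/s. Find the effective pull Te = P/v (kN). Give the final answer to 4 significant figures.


Te = P / v = 383.6810 / 1.1840
Te = 324.1 kN


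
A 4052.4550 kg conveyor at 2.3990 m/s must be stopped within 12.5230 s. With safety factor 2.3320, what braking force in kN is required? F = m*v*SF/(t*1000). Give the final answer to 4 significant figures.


F = 4052.4550 * 2.3990 / 12.5230 * 2.3320 / 1000
F = 1.810 kN


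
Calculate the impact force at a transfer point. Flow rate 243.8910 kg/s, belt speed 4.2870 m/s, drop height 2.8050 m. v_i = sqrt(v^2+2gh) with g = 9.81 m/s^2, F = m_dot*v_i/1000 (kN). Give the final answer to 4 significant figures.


v_i = sqrt(4.2870^2 + 2*9.81*2.8050) = 8.56811 m/s
F = 243.8910 * 8.56811 / 1000
F = 2.090 kN


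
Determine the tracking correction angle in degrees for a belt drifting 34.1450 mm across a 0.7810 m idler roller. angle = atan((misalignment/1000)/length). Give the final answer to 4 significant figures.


misalign_m = 34.1450 / 1000 = 0.034145 m
angle = atan(0.034145 / 0.7810)
angle = 2.503 deg


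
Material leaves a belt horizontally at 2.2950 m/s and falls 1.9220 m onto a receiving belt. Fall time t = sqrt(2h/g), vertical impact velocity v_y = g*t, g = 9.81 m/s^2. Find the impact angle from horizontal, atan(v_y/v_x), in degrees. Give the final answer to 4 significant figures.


t = sqrt(2*1.9220/9.81) = 0.625975 s
v_y = 9.81 * 0.625975 = 6.14081 m/s
angle = atan(6.14081 / 2.2950) = 69.51 deg


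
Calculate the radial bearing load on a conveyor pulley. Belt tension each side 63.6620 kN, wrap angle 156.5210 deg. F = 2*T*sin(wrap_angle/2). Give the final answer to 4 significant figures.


F = 2 * 63.6620 * sin(156.5210/2 deg)
F = 124.7 kN


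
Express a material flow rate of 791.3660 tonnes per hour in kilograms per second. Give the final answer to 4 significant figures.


m_dot = 791.3660 * 1000 / 3600
m_dot = 219.8 kg/s


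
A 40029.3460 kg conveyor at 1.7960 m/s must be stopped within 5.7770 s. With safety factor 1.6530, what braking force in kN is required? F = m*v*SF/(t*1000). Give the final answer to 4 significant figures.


F = 40029.3460 * 1.7960 / 5.7770 * 1.6530 / 1000
F = 20.57 kN


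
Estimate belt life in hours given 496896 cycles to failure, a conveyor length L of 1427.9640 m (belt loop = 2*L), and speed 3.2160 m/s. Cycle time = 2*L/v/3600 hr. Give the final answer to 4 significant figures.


cycle_time = 2 * 1427.9640 / 3.2160 / 3600 = 0.246677 hr
life = 496896 * 0.246677 = 122600 hours


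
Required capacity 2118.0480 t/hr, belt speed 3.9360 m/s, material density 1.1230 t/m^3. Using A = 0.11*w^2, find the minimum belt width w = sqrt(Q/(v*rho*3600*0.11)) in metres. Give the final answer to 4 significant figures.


A_req = 2118.0480 / (3.9360 * 1.1230 * 3600) = 0.133106 m^2
w = sqrt(0.133106 / 0.11)
w = 1.100 m


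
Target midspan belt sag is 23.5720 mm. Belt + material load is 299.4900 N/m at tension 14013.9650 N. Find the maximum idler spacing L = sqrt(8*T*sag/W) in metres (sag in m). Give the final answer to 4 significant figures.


sag = 23.5720/1000 = 0.023572 m
L = sqrt(8 * 14013.9650 * 0.023572 / 299.4900)
L = 2.971 m


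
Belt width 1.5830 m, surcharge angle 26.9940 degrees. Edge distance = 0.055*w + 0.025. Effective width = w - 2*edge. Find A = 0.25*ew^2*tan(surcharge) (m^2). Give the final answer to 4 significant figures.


edge = 0.055*1.5830 + 0.025 = 0.112065 m
ew = 1.5830 - 2*0.112065 = 1.35887 m
A = 0.25 * 1.35887^2 * tan(26.9940 deg)
A = 0.2352 m^2


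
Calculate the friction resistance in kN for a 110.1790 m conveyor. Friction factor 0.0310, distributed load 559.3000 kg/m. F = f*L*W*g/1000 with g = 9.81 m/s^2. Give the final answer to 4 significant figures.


F = 0.0310 * 110.1790 * 559.3000 * 9.81 / 1000
F = 18.74 kN


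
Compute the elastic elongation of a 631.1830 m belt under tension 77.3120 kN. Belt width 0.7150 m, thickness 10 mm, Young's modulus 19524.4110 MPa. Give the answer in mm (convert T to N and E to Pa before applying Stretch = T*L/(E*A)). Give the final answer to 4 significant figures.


A = 0.7150 * 0.01 = 0.00715 m^2
Stretch = 77.3120*1000 * 631.1830 / (19524.4110e6 * 0.00715) * 1000
Stretch = 349.6 mm


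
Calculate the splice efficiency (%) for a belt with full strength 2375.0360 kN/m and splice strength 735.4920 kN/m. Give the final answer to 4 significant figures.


Eff = 735.4920 / 2375.0360 * 100
Eff = 30.97 %


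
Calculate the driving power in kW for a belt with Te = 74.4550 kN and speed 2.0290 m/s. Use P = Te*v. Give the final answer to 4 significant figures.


P = Te * v = 74.4550 * 2.0290
P = 151.1 kW


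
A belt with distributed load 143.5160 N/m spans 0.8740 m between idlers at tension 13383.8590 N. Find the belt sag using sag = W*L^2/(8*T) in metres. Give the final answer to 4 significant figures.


sag = 143.5160 * 0.8740^2 / (8 * 13383.8590)
sag = 0.001024 m


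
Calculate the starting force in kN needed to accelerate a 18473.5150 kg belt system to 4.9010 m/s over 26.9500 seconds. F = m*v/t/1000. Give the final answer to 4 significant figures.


F = 18473.5150 * 4.9010 / 26.9500 / 1000
F = 3.360 kN


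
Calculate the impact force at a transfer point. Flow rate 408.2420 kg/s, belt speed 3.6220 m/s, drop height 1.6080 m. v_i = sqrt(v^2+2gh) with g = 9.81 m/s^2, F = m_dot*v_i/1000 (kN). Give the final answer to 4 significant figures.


v_i = sqrt(3.6220^2 + 2*9.81*1.6080) = 6.6834 m/s
F = 408.2420 * 6.6834 / 1000
F = 2.728 kN


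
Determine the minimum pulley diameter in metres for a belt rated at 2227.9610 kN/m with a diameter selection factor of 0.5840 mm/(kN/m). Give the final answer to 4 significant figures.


D = 2227.9610 * 0.5840 / 1000
D = 1.301 m


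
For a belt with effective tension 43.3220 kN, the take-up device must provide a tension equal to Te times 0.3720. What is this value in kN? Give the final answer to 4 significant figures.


T_tu = 43.3220 * 0.3720
T_tu = 16.12 kN


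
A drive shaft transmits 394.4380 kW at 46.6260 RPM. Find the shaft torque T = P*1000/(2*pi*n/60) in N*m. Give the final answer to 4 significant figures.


omega = 2*pi*46.6260/60 = 4.88266 rad/s
T = 394.4380*1000 / 4.88266
T = 80780 N*m


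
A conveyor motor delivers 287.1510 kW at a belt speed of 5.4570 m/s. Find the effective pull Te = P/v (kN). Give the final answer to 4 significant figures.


Te = P / v = 287.1510 / 5.4570
Te = 52.62 kN


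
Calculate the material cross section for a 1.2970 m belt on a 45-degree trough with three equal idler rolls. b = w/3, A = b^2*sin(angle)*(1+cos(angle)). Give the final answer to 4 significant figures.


b = 1.2970/3 = 0.432333 m
A = 0.432333^2 * sin(45 deg) * (1 + cos(45 deg))
A = 0.2256 m^2


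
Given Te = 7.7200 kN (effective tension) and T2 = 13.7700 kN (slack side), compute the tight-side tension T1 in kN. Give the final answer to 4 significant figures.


T1 = Te + T2 = 7.7200 + 13.7700
T1 = 21.49 kN


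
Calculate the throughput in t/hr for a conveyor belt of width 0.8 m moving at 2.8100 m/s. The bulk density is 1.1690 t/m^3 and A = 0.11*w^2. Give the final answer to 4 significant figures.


A = 0.11 * 0.8^2 = 0.0704 m^2
C = 0.0704 * 2.8100 * 1.1690 * 3600
C = 832.5 t/hr


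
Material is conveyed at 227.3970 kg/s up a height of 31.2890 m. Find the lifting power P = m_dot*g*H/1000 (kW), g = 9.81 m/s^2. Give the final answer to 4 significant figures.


P = 227.3970 * 9.81 * 31.2890 / 1000
P = 69.80 kW


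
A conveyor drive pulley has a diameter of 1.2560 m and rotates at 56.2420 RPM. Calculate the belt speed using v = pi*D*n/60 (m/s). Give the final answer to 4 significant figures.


v = pi * 1.2560 * 56.2420 / 60
v = 3.699 m/s


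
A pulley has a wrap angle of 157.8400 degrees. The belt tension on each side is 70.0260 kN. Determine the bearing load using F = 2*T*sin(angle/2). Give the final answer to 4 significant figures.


F = 2 * 70.0260 * sin(157.8400/2 deg)
F = 137.4 kN


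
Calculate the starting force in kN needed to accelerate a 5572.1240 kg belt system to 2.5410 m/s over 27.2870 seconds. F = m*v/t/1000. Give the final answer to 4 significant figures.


F = 5572.1240 * 2.5410 / 27.2870 / 1000
F = 0.5189 kN


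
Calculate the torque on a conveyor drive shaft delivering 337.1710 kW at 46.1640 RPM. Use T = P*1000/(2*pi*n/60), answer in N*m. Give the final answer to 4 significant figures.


omega = 2*pi*46.1640/60 = 4.83428 rad/s
T = 337.1710*1000 / 4.83428
T = 69750 N*m


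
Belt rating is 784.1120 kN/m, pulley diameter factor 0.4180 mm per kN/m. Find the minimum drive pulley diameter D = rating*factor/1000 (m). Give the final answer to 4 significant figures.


D = 784.1120 * 0.4180 / 1000
D = 0.3278 m


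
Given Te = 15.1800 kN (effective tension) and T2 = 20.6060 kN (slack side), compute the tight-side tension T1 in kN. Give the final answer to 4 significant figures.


T1 = Te + T2 = 15.1800 + 20.6060
T1 = 35.79 kN


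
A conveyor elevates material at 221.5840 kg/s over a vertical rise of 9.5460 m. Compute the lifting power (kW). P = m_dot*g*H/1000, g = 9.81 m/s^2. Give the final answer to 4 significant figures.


P = 221.5840 * 9.81 * 9.5460 / 1000
P = 20.75 kW


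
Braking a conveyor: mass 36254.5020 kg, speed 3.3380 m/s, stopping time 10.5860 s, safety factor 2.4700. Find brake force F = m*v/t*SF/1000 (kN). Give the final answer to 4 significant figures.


F = 36254.5020 * 3.3380 / 10.5860 * 2.4700 / 1000
F = 28.24 kN


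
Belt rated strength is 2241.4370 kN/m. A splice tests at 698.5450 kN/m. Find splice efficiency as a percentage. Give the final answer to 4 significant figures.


Eff = 698.5450 / 2241.4370 * 100
Eff = 31.17 %


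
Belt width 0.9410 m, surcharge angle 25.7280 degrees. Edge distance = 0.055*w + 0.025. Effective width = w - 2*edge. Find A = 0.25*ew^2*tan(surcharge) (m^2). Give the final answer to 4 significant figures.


edge = 0.055*0.9410 + 0.025 = 0.076755 m
ew = 0.9410 - 2*0.076755 = 0.78749 m
A = 0.25 * 0.78749^2 * tan(25.7280 deg)
A = 0.07471 m^2


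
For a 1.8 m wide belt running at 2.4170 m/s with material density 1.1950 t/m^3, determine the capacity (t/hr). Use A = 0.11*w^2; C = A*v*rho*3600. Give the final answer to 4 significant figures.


A = 0.11 * 1.8^2 = 0.3564 m^2
C = 0.3564 * 2.4170 * 1.1950 * 3600
C = 3706 t/hr


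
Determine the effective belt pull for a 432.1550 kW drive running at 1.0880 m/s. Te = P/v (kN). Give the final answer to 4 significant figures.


Te = P / v = 432.1550 / 1.0880
Te = 397.2 kN


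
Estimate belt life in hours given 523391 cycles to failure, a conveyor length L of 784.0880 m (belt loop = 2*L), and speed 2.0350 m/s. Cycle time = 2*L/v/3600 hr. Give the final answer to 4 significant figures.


cycle_time = 2 * 784.0880 / 2.0350 / 3600 = 0.214056 hr
life = 523391 * 0.214056 = 112000 hours


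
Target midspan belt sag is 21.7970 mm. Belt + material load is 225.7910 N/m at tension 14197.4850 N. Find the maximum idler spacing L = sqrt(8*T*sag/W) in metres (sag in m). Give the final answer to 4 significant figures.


sag = 21.7970/1000 = 0.021797 m
L = sqrt(8 * 14197.4850 * 0.021797 / 225.7910)
L = 3.311 m


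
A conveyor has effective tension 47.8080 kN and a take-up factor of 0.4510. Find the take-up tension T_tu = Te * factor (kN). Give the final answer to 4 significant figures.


T_tu = 47.8080 * 0.4510
T_tu = 21.56 kN


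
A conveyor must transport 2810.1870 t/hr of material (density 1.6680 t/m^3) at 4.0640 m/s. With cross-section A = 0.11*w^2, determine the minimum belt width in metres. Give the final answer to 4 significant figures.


A_req = 2810.1870 / (4.0640 * 1.6680 * 3600) = 0.115155 m^2
w = sqrt(0.115155 / 0.11)
w = 1.023 m


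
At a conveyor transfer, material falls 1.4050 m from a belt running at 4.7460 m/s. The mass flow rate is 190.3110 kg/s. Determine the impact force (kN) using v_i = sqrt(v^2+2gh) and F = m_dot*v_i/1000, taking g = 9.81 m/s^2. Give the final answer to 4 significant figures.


v_i = sqrt(4.7460^2 + 2*9.81*1.4050) = 7.07747 m/s
F = 190.3110 * 7.07747 / 1000
F = 1.347 kN


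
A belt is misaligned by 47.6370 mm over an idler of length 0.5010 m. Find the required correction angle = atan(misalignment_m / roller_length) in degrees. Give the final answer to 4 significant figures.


misalign_m = 47.6370 / 1000 = 0.047637 m
angle = atan(0.047637 / 0.5010)
angle = 5.432 deg


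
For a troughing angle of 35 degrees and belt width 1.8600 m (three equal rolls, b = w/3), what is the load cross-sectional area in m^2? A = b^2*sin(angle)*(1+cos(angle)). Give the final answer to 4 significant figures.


b = 1.8600/3 = 0.62 m
A = 0.62^2 * sin(35 deg) * (1 + cos(35 deg))
A = 0.4011 m^2


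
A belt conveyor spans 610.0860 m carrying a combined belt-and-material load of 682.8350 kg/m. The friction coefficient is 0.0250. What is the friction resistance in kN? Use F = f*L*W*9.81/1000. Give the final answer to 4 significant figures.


F = 0.0250 * 610.0860 * 682.8350 * 9.81 / 1000
F = 102.2 kN


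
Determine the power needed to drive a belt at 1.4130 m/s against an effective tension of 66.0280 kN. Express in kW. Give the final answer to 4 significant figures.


P = Te * v = 66.0280 * 1.4130
P = 93.30 kW


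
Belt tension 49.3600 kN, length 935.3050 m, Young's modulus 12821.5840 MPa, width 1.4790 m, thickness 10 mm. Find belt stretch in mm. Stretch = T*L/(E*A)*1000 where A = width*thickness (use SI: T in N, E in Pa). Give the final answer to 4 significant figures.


A = 1.4790 * 0.01 = 0.01479 m^2
Stretch = 49.3600*1000 * 935.3050 / (12821.5840e6 * 0.01479) * 1000
Stretch = 243.5 mm


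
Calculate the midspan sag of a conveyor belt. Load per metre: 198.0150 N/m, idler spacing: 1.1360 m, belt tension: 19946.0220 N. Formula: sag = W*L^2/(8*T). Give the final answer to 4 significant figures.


sag = 198.0150 * 1.1360^2 / (8 * 19946.0220)
sag = 0.001601 m


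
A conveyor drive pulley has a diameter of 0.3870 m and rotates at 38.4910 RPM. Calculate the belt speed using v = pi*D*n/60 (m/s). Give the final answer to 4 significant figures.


v = pi * 0.3870 * 38.4910 / 60
v = 0.7800 m/s


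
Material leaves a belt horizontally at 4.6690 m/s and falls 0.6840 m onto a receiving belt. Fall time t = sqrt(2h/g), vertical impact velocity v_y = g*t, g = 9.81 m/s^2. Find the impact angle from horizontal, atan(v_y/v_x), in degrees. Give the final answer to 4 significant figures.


t = sqrt(2*0.6840/9.81) = 0.373429 s
v_y = 9.81 * 0.373429 = 3.66334 m/s
angle = atan(3.66334 / 4.6690) = 38.12 deg


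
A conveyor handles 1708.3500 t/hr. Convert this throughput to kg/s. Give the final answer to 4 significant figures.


m_dot = 1708.3500 * 1000 / 3600
m_dot = 474.5 kg/s


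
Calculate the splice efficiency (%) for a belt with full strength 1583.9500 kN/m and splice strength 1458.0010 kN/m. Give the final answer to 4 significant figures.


Eff = 1458.0010 / 1583.9500 * 100
Eff = 92.05 %


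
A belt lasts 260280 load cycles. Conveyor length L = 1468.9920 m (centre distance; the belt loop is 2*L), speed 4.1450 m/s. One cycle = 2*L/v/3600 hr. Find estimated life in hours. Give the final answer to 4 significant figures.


cycle_time = 2 * 1468.9920 / 4.1450 / 3600 = 0.196889 hr
life = 260280 * 0.196889 = 51250 hours


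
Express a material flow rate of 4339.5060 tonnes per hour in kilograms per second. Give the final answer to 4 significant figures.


m_dot = 4339.5060 * 1000 / 3600
m_dot = 1205 kg/s


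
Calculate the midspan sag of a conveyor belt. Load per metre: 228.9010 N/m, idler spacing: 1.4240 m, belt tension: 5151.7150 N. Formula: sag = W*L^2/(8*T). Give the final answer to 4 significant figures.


sag = 228.9010 * 1.4240^2 / (8 * 5151.7150)
sag = 0.01126 m


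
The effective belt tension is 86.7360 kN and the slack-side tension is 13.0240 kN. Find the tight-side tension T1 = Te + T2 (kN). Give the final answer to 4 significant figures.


T1 = Te + T2 = 86.7360 + 13.0240
T1 = 99.76 kN


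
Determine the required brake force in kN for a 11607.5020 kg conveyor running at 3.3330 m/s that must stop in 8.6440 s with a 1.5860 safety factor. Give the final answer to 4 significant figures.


F = 11607.5020 * 3.3330 / 8.6440 * 1.5860 / 1000
F = 7.098 kN


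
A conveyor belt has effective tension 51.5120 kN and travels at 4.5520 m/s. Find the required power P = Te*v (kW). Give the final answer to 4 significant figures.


P = Te * v = 51.5120 * 4.5520
P = 234.5 kW


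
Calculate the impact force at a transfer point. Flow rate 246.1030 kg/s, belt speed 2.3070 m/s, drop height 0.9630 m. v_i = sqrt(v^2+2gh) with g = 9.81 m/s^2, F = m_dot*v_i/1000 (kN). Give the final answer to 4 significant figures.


v_i = sqrt(2.3070^2 + 2*9.81*0.9630) = 4.92101 m/s
F = 246.1030 * 4.92101 / 1000
F = 1.211 kN


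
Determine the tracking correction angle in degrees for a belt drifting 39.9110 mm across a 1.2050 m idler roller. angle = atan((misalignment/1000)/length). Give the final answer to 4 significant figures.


misalign_m = 39.9110 / 1000 = 0.039911 m
angle = atan(0.039911 / 1.2050)
angle = 1.897 deg


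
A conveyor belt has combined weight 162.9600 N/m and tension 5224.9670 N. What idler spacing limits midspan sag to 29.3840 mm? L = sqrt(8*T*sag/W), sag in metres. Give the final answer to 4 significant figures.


sag = 29.3840/1000 = 0.029384 m
L = sqrt(8 * 5224.9670 * 0.029384 / 162.9600)
L = 2.745 m


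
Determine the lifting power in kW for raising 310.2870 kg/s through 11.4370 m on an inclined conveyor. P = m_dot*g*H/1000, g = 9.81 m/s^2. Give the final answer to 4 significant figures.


P = 310.2870 * 9.81 * 11.4370 / 1000
P = 34.81 kW


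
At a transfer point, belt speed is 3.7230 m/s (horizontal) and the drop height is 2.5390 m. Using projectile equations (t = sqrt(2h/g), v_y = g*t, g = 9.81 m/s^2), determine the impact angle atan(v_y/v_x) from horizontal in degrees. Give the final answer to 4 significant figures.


t = sqrt(2*2.5390/9.81) = 0.719469 s
v_y = 9.81 * 0.719469 = 7.05799 m/s
angle = atan(7.05799 / 3.7230) = 62.19 deg


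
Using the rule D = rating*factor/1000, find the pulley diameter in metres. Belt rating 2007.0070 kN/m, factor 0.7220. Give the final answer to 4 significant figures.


D = 2007.0070 * 0.7220 / 1000
D = 1.449 m


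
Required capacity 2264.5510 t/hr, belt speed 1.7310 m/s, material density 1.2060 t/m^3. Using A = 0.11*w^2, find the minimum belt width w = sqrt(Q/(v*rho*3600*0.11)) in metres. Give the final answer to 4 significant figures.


A_req = 2264.5510 / (1.7310 * 1.2060 * 3600) = 0.301325 m^2
w = sqrt(0.301325 / 0.11)
w = 1.655 m


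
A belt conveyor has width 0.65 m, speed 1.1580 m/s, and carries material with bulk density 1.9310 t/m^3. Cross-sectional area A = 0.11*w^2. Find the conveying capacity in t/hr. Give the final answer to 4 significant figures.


A = 0.11 * 0.65^2 = 0.046475 m^2
C = 0.046475 * 1.1580 * 1.9310 * 3600
C = 374.1 t/hr
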